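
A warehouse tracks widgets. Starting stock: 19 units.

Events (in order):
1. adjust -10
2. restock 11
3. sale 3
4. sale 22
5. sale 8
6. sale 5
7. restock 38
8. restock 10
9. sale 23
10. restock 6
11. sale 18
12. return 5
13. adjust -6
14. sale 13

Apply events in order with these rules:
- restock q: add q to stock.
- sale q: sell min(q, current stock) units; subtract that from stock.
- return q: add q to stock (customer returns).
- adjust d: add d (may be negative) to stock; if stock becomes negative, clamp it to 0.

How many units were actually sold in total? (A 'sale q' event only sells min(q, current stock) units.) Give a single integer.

Answer: 73

Derivation:
Processing events:
Start: stock = 19
  Event 1 (adjust -10): 19 + -10 = 9
  Event 2 (restock 11): 9 + 11 = 20
  Event 3 (sale 3): sell min(3,20)=3. stock: 20 - 3 = 17. total_sold = 3
  Event 4 (sale 22): sell min(22,17)=17. stock: 17 - 17 = 0. total_sold = 20
  Event 5 (sale 8): sell min(8,0)=0. stock: 0 - 0 = 0. total_sold = 20
  Event 6 (sale 5): sell min(5,0)=0. stock: 0 - 0 = 0. total_sold = 20
  Event 7 (restock 38): 0 + 38 = 38
  Event 8 (restock 10): 38 + 10 = 48
  Event 9 (sale 23): sell min(23,48)=23. stock: 48 - 23 = 25. total_sold = 43
  Event 10 (restock 6): 25 + 6 = 31
  Event 11 (sale 18): sell min(18,31)=18. stock: 31 - 18 = 13. total_sold = 61
  Event 12 (return 5): 13 + 5 = 18
  Event 13 (adjust -6): 18 + -6 = 12
  Event 14 (sale 13): sell min(13,12)=12. stock: 12 - 12 = 0. total_sold = 73
Final: stock = 0, total_sold = 73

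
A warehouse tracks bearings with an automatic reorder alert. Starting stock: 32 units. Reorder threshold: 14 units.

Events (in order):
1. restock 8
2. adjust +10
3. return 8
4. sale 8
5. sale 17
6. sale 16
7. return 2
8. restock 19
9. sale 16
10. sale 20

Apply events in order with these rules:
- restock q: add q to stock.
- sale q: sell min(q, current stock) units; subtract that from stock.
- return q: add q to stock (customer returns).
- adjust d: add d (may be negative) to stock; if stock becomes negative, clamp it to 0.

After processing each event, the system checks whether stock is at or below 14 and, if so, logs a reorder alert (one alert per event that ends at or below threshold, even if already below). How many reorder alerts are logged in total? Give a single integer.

Processing events:
Start: stock = 32
  Event 1 (restock 8): 32 + 8 = 40
  Event 2 (adjust +10): 40 + 10 = 50
  Event 3 (return 8): 50 + 8 = 58
  Event 4 (sale 8): sell min(8,58)=8. stock: 58 - 8 = 50. total_sold = 8
  Event 5 (sale 17): sell min(17,50)=17. stock: 50 - 17 = 33. total_sold = 25
  Event 6 (sale 16): sell min(16,33)=16. stock: 33 - 16 = 17. total_sold = 41
  Event 7 (return 2): 17 + 2 = 19
  Event 8 (restock 19): 19 + 19 = 38
  Event 9 (sale 16): sell min(16,38)=16. stock: 38 - 16 = 22. total_sold = 57
  Event 10 (sale 20): sell min(20,22)=20. stock: 22 - 20 = 2. total_sold = 77
Final: stock = 2, total_sold = 77

Checking against threshold 14:
  After event 1: stock=40 > 14
  After event 2: stock=50 > 14
  After event 3: stock=58 > 14
  After event 4: stock=50 > 14
  After event 5: stock=33 > 14
  After event 6: stock=17 > 14
  After event 7: stock=19 > 14
  After event 8: stock=38 > 14
  After event 9: stock=22 > 14
  After event 10: stock=2 <= 14 -> ALERT
Alert events: [10]. Count = 1

Answer: 1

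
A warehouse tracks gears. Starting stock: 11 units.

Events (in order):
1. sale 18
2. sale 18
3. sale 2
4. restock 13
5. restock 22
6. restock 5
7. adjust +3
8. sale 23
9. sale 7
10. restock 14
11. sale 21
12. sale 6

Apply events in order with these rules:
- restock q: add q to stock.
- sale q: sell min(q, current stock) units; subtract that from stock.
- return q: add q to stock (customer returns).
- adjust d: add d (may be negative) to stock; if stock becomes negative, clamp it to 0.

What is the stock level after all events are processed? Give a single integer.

Processing events:
Start: stock = 11
  Event 1 (sale 18): sell min(18,11)=11. stock: 11 - 11 = 0. total_sold = 11
  Event 2 (sale 18): sell min(18,0)=0. stock: 0 - 0 = 0. total_sold = 11
  Event 3 (sale 2): sell min(2,0)=0. stock: 0 - 0 = 0. total_sold = 11
  Event 4 (restock 13): 0 + 13 = 13
  Event 5 (restock 22): 13 + 22 = 35
  Event 6 (restock 5): 35 + 5 = 40
  Event 7 (adjust +3): 40 + 3 = 43
  Event 8 (sale 23): sell min(23,43)=23. stock: 43 - 23 = 20. total_sold = 34
  Event 9 (sale 7): sell min(7,20)=7. stock: 20 - 7 = 13. total_sold = 41
  Event 10 (restock 14): 13 + 14 = 27
  Event 11 (sale 21): sell min(21,27)=21. stock: 27 - 21 = 6. total_sold = 62
  Event 12 (sale 6): sell min(6,6)=6. stock: 6 - 6 = 0. total_sold = 68
Final: stock = 0, total_sold = 68

Answer: 0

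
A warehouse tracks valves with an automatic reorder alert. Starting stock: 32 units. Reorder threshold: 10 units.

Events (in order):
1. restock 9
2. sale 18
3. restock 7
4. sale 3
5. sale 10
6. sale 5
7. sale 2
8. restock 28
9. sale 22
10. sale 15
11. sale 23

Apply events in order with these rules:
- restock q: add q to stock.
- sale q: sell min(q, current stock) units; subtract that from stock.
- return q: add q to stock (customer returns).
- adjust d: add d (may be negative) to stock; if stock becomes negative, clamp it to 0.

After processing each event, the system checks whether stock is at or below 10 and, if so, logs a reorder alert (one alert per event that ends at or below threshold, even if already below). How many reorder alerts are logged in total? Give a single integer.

Answer: 3

Derivation:
Processing events:
Start: stock = 32
  Event 1 (restock 9): 32 + 9 = 41
  Event 2 (sale 18): sell min(18,41)=18. stock: 41 - 18 = 23. total_sold = 18
  Event 3 (restock 7): 23 + 7 = 30
  Event 4 (sale 3): sell min(3,30)=3. stock: 30 - 3 = 27. total_sold = 21
  Event 5 (sale 10): sell min(10,27)=10. stock: 27 - 10 = 17. total_sold = 31
  Event 6 (sale 5): sell min(5,17)=5. stock: 17 - 5 = 12. total_sold = 36
  Event 7 (sale 2): sell min(2,12)=2. stock: 12 - 2 = 10. total_sold = 38
  Event 8 (restock 28): 10 + 28 = 38
  Event 9 (sale 22): sell min(22,38)=22. stock: 38 - 22 = 16. total_sold = 60
  Event 10 (sale 15): sell min(15,16)=15. stock: 16 - 15 = 1. total_sold = 75
  Event 11 (sale 23): sell min(23,1)=1. stock: 1 - 1 = 0. total_sold = 76
Final: stock = 0, total_sold = 76

Checking against threshold 10:
  After event 1: stock=41 > 10
  After event 2: stock=23 > 10
  After event 3: stock=30 > 10
  After event 4: stock=27 > 10
  After event 5: stock=17 > 10
  After event 6: stock=12 > 10
  After event 7: stock=10 <= 10 -> ALERT
  After event 8: stock=38 > 10
  After event 9: stock=16 > 10
  After event 10: stock=1 <= 10 -> ALERT
  After event 11: stock=0 <= 10 -> ALERT
Alert events: [7, 10, 11]. Count = 3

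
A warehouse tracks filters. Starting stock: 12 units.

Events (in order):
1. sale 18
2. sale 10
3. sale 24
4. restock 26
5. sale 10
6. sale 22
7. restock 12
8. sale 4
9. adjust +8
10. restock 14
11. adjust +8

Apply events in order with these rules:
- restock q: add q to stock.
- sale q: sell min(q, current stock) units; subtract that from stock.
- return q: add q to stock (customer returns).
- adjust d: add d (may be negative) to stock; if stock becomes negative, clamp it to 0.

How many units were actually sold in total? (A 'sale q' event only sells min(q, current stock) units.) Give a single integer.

Processing events:
Start: stock = 12
  Event 1 (sale 18): sell min(18,12)=12. stock: 12 - 12 = 0. total_sold = 12
  Event 2 (sale 10): sell min(10,0)=0. stock: 0 - 0 = 0. total_sold = 12
  Event 3 (sale 24): sell min(24,0)=0. stock: 0 - 0 = 0. total_sold = 12
  Event 4 (restock 26): 0 + 26 = 26
  Event 5 (sale 10): sell min(10,26)=10. stock: 26 - 10 = 16. total_sold = 22
  Event 6 (sale 22): sell min(22,16)=16. stock: 16 - 16 = 0. total_sold = 38
  Event 7 (restock 12): 0 + 12 = 12
  Event 8 (sale 4): sell min(4,12)=4. stock: 12 - 4 = 8. total_sold = 42
  Event 9 (adjust +8): 8 + 8 = 16
  Event 10 (restock 14): 16 + 14 = 30
  Event 11 (adjust +8): 30 + 8 = 38
Final: stock = 38, total_sold = 42

Answer: 42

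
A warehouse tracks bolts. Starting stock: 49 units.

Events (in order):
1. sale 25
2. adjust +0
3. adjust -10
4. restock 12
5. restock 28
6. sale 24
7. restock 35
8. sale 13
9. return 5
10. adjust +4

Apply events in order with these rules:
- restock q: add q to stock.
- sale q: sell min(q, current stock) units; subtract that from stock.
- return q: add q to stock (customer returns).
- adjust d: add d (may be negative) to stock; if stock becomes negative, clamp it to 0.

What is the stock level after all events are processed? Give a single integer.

Answer: 61

Derivation:
Processing events:
Start: stock = 49
  Event 1 (sale 25): sell min(25,49)=25. stock: 49 - 25 = 24. total_sold = 25
  Event 2 (adjust +0): 24 + 0 = 24
  Event 3 (adjust -10): 24 + -10 = 14
  Event 4 (restock 12): 14 + 12 = 26
  Event 5 (restock 28): 26 + 28 = 54
  Event 6 (sale 24): sell min(24,54)=24. stock: 54 - 24 = 30. total_sold = 49
  Event 7 (restock 35): 30 + 35 = 65
  Event 8 (sale 13): sell min(13,65)=13. stock: 65 - 13 = 52. total_sold = 62
  Event 9 (return 5): 52 + 5 = 57
  Event 10 (adjust +4): 57 + 4 = 61
Final: stock = 61, total_sold = 62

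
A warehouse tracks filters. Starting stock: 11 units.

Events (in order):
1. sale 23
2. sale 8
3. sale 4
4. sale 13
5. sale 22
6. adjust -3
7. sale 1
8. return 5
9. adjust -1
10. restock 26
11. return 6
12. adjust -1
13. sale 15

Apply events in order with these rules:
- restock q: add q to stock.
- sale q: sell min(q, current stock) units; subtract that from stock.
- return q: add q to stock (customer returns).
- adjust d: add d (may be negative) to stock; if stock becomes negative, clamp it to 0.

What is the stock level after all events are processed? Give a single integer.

Answer: 20

Derivation:
Processing events:
Start: stock = 11
  Event 1 (sale 23): sell min(23,11)=11. stock: 11 - 11 = 0. total_sold = 11
  Event 2 (sale 8): sell min(8,0)=0. stock: 0 - 0 = 0. total_sold = 11
  Event 3 (sale 4): sell min(4,0)=0. stock: 0 - 0 = 0. total_sold = 11
  Event 4 (sale 13): sell min(13,0)=0. stock: 0 - 0 = 0. total_sold = 11
  Event 5 (sale 22): sell min(22,0)=0. stock: 0 - 0 = 0. total_sold = 11
  Event 6 (adjust -3): 0 + -3 = 0 (clamped to 0)
  Event 7 (sale 1): sell min(1,0)=0. stock: 0 - 0 = 0. total_sold = 11
  Event 8 (return 5): 0 + 5 = 5
  Event 9 (adjust -1): 5 + -1 = 4
  Event 10 (restock 26): 4 + 26 = 30
  Event 11 (return 6): 30 + 6 = 36
  Event 12 (adjust -1): 36 + -1 = 35
  Event 13 (sale 15): sell min(15,35)=15. stock: 35 - 15 = 20. total_sold = 26
Final: stock = 20, total_sold = 26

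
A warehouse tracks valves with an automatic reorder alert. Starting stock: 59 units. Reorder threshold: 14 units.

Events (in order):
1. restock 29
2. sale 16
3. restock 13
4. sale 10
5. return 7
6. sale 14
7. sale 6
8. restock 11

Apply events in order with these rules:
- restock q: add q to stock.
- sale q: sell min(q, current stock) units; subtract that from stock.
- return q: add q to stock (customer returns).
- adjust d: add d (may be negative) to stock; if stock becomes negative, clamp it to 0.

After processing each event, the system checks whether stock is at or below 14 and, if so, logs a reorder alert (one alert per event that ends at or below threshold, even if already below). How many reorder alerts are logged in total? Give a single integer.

Processing events:
Start: stock = 59
  Event 1 (restock 29): 59 + 29 = 88
  Event 2 (sale 16): sell min(16,88)=16. stock: 88 - 16 = 72. total_sold = 16
  Event 3 (restock 13): 72 + 13 = 85
  Event 4 (sale 10): sell min(10,85)=10. stock: 85 - 10 = 75. total_sold = 26
  Event 5 (return 7): 75 + 7 = 82
  Event 6 (sale 14): sell min(14,82)=14. stock: 82 - 14 = 68. total_sold = 40
  Event 7 (sale 6): sell min(6,68)=6. stock: 68 - 6 = 62. total_sold = 46
  Event 8 (restock 11): 62 + 11 = 73
Final: stock = 73, total_sold = 46

Checking against threshold 14:
  After event 1: stock=88 > 14
  After event 2: stock=72 > 14
  After event 3: stock=85 > 14
  After event 4: stock=75 > 14
  After event 5: stock=82 > 14
  After event 6: stock=68 > 14
  After event 7: stock=62 > 14
  After event 8: stock=73 > 14
Alert events: []. Count = 0

Answer: 0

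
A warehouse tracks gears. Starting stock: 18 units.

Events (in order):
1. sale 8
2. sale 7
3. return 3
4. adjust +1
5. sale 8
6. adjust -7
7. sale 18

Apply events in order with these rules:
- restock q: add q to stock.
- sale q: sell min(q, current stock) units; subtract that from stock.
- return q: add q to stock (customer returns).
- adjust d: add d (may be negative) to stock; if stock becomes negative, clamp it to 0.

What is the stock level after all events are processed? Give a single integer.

Processing events:
Start: stock = 18
  Event 1 (sale 8): sell min(8,18)=8. stock: 18 - 8 = 10. total_sold = 8
  Event 2 (sale 7): sell min(7,10)=7. stock: 10 - 7 = 3. total_sold = 15
  Event 3 (return 3): 3 + 3 = 6
  Event 4 (adjust +1): 6 + 1 = 7
  Event 5 (sale 8): sell min(8,7)=7. stock: 7 - 7 = 0. total_sold = 22
  Event 6 (adjust -7): 0 + -7 = 0 (clamped to 0)
  Event 7 (sale 18): sell min(18,0)=0. stock: 0 - 0 = 0. total_sold = 22
Final: stock = 0, total_sold = 22

Answer: 0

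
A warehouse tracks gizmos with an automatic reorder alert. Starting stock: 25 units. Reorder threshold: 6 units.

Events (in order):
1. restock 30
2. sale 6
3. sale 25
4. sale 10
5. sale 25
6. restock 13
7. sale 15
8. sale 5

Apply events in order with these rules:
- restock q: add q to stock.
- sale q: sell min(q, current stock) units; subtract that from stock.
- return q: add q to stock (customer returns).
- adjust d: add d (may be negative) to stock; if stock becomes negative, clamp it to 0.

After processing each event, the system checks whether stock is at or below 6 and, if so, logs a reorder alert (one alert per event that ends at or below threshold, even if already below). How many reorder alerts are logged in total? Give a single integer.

Processing events:
Start: stock = 25
  Event 1 (restock 30): 25 + 30 = 55
  Event 2 (sale 6): sell min(6,55)=6. stock: 55 - 6 = 49. total_sold = 6
  Event 3 (sale 25): sell min(25,49)=25. stock: 49 - 25 = 24. total_sold = 31
  Event 4 (sale 10): sell min(10,24)=10. stock: 24 - 10 = 14. total_sold = 41
  Event 5 (sale 25): sell min(25,14)=14. stock: 14 - 14 = 0. total_sold = 55
  Event 6 (restock 13): 0 + 13 = 13
  Event 7 (sale 15): sell min(15,13)=13. stock: 13 - 13 = 0. total_sold = 68
  Event 8 (sale 5): sell min(5,0)=0. stock: 0 - 0 = 0. total_sold = 68
Final: stock = 0, total_sold = 68

Checking against threshold 6:
  After event 1: stock=55 > 6
  After event 2: stock=49 > 6
  After event 3: stock=24 > 6
  After event 4: stock=14 > 6
  After event 5: stock=0 <= 6 -> ALERT
  After event 6: stock=13 > 6
  After event 7: stock=0 <= 6 -> ALERT
  After event 8: stock=0 <= 6 -> ALERT
Alert events: [5, 7, 8]. Count = 3

Answer: 3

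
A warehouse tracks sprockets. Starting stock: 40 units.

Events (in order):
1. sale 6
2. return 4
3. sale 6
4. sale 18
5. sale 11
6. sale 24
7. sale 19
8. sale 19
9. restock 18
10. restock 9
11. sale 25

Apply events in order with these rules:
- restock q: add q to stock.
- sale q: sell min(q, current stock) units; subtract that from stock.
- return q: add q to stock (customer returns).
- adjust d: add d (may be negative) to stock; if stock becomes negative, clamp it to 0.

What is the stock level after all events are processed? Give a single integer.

Processing events:
Start: stock = 40
  Event 1 (sale 6): sell min(6,40)=6. stock: 40 - 6 = 34. total_sold = 6
  Event 2 (return 4): 34 + 4 = 38
  Event 3 (sale 6): sell min(6,38)=6. stock: 38 - 6 = 32. total_sold = 12
  Event 4 (sale 18): sell min(18,32)=18. stock: 32 - 18 = 14. total_sold = 30
  Event 5 (sale 11): sell min(11,14)=11. stock: 14 - 11 = 3. total_sold = 41
  Event 6 (sale 24): sell min(24,3)=3. stock: 3 - 3 = 0. total_sold = 44
  Event 7 (sale 19): sell min(19,0)=0. stock: 0 - 0 = 0. total_sold = 44
  Event 8 (sale 19): sell min(19,0)=0. stock: 0 - 0 = 0. total_sold = 44
  Event 9 (restock 18): 0 + 18 = 18
  Event 10 (restock 9): 18 + 9 = 27
  Event 11 (sale 25): sell min(25,27)=25. stock: 27 - 25 = 2. total_sold = 69
Final: stock = 2, total_sold = 69

Answer: 2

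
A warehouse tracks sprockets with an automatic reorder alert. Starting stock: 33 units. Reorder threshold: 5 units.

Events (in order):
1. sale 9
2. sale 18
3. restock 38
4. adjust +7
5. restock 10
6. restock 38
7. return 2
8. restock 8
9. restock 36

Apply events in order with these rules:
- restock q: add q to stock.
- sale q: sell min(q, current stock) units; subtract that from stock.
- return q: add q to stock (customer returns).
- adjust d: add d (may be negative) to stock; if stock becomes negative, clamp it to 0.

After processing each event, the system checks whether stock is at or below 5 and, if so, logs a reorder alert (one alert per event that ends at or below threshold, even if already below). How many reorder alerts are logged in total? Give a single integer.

Answer: 0

Derivation:
Processing events:
Start: stock = 33
  Event 1 (sale 9): sell min(9,33)=9. stock: 33 - 9 = 24. total_sold = 9
  Event 2 (sale 18): sell min(18,24)=18. stock: 24 - 18 = 6. total_sold = 27
  Event 3 (restock 38): 6 + 38 = 44
  Event 4 (adjust +7): 44 + 7 = 51
  Event 5 (restock 10): 51 + 10 = 61
  Event 6 (restock 38): 61 + 38 = 99
  Event 7 (return 2): 99 + 2 = 101
  Event 8 (restock 8): 101 + 8 = 109
  Event 9 (restock 36): 109 + 36 = 145
Final: stock = 145, total_sold = 27

Checking against threshold 5:
  After event 1: stock=24 > 5
  After event 2: stock=6 > 5
  After event 3: stock=44 > 5
  After event 4: stock=51 > 5
  After event 5: stock=61 > 5
  After event 6: stock=99 > 5
  After event 7: stock=101 > 5
  After event 8: stock=109 > 5
  After event 9: stock=145 > 5
Alert events: []. Count = 0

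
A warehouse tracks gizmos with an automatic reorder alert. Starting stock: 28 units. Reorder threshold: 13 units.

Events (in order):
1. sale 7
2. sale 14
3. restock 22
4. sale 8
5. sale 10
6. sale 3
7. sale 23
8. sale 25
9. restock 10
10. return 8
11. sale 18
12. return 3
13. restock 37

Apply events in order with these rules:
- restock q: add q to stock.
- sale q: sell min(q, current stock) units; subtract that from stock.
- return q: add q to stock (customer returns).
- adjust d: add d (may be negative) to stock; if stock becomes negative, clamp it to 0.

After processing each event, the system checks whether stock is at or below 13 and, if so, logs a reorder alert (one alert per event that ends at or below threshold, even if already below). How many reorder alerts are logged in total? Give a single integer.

Processing events:
Start: stock = 28
  Event 1 (sale 7): sell min(7,28)=7. stock: 28 - 7 = 21. total_sold = 7
  Event 2 (sale 14): sell min(14,21)=14. stock: 21 - 14 = 7. total_sold = 21
  Event 3 (restock 22): 7 + 22 = 29
  Event 4 (sale 8): sell min(8,29)=8. stock: 29 - 8 = 21. total_sold = 29
  Event 5 (sale 10): sell min(10,21)=10. stock: 21 - 10 = 11. total_sold = 39
  Event 6 (sale 3): sell min(3,11)=3. stock: 11 - 3 = 8. total_sold = 42
  Event 7 (sale 23): sell min(23,8)=8. stock: 8 - 8 = 0. total_sold = 50
  Event 8 (sale 25): sell min(25,0)=0. stock: 0 - 0 = 0. total_sold = 50
  Event 9 (restock 10): 0 + 10 = 10
  Event 10 (return 8): 10 + 8 = 18
  Event 11 (sale 18): sell min(18,18)=18. stock: 18 - 18 = 0. total_sold = 68
  Event 12 (return 3): 0 + 3 = 3
  Event 13 (restock 37): 3 + 37 = 40
Final: stock = 40, total_sold = 68

Checking against threshold 13:
  After event 1: stock=21 > 13
  After event 2: stock=7 <= 13 -> ALERT
  After event 3: stock=29 > 13
  After event 4: stock=21 > 13
  After event 5: stock=11 <= 13 -> ALERT
  After event 6: stock=8 <= 13 -> ALERT
  After event 7: stock=0 <= 13 -> ALERT
  After event 8: stock=0 <= 13 -> ALERT
  After event 9: stock=10 <= 13 -> ALERT
  After event 10: stock=18 > 13
  After event 11: stock=0 <= 13 -> ALERT
  After event 12: stock=3 <= 13 -> ALERT
  After event 13: stock=40 > 13
Alert events: [2, 5, 6, 7, 8, 9, 11, 12]. Count = 8

Answer: 8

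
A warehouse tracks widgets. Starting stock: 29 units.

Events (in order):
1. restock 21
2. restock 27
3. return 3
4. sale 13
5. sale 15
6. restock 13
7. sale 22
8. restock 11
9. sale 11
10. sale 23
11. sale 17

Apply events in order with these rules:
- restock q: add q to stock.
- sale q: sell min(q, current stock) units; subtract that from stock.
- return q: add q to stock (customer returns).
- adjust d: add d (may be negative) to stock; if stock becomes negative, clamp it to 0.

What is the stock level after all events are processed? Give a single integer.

Answer: 3

Derivation:
Processing events:
Start: stock = 29
  Event 1 (restock 21): 29 + 21 = 50
  Event 2 (restock 27): 50 + 27 = 77
  Event 3 (return 3): 77 + 3 = 80
  Event 4 (sale 13): sell min(13,80)=13. stock: 80 - 13 = 67. total_sold = 13
  Event 5 (sale 15): sell min(15,67)=15. stock: 67 - 15 = 52. total_sold = 28
  Event 6 (restock 13): 52 + 13 = 65
  Event 7 (sale 22): sell min(22,65)=22. stock: 65 - 22 = 43. total_sold = 50
  Event 8 (restock 11): 43 + 11 = 54
  Event 9 (sale 11): sell min(11,54)=11. stock: 54 - 11 = 43. total_sold = 61
  Event 10 (sale 23): sell min(23,43)=23. stock: 43 - 23 = 20. total_sold = 84
  Event 11 (sale 17): sell min(17,20)=17. stock: 20 - 17 = 3. total_sold = 101
Final: stock = 3, total_sold = 101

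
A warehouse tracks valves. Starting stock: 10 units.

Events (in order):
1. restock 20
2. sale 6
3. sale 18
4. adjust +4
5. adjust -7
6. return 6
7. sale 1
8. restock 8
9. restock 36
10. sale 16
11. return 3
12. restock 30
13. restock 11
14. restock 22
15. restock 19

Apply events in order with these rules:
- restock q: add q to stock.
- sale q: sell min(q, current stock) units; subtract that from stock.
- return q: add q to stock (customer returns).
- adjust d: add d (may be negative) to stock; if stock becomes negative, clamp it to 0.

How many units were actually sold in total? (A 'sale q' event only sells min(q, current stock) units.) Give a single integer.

Answer: 41

Derivation:
Processing events:
Start: stock = 10
  Event 1 (restock 20): 10 + 20 = 30
  Event 2 (sale 6): sell min(6,30)=6. stock: 30 - 6 = 24. total_sold = 6
  Event 3 (sale 18): sell min(18,24)=18. stock: 24 - 18 = 6. total_sold = 24
  Event 4 (adjust +4): 6 + 4 = 10
  Event 5 (adjust -7): 10 + -7 = 3
  Event 6 (return 6): 3 + 6 = 9
  Event 7 (sale 1): sell min(1,9)=1. stock: 9 - 1 = 8. total_sold = 25
  Event 8 (restock 8): 8 + 8 = 16
  Event 9 (restock 36): 16 + 36 = 52
  Event 10 (sale 16): sell min(16,52)=16. stock: 52 - 16 = 36. total_sold = 41
  Event 11 (return 3): 36 + 3 = 39
  Event 12 (restock 30): 39 + 30 = 69
  Event 13 (restock 11): 69 + 11 = 80
  Event 14 (restock 22): 80 + 22 = 102
  Event 15 (restock 19): 102 + 19 = 121
Final: stock = 121, total_sold = 41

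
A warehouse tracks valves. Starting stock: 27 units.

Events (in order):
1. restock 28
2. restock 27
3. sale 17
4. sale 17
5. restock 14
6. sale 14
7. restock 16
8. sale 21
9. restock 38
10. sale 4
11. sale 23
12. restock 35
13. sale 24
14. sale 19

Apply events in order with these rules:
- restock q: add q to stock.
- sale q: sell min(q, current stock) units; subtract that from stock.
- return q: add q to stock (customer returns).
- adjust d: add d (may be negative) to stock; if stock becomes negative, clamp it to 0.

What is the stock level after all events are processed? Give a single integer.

Answer: 46

Derivation:
Processing events:
Start: stock = 27
  Event 1 (restock 28): 27 + 28 = 55
  Event 2 (restock 27): 55 + 27 = 82
  Event 3 (sale 17): sell min(17,82)=17. stock: 82 - 17 = 65. total_sold = 17
  Event 4 (sale 17): sell min(17,65)=17. stock: 65 - 17 = 48. total_sold = 34
  Event 5 (restock 14): 48 + 14 = 62
  Event 6 (sale 14): sell min(14,62)=14. stock: 62 - 14 = 48. total_sold = 48
  Event 7 (restock 16): 48 + 16 = 64
  Event 8 (sale 21): sell min(21,64)=21. stock: 64 - 21 = 43. total_sold = 69
  Event 9 (restock 38): 43 + 38 = 81
  Event 10 (sale 4): sell min(4,81)=4. stock: 81 - 4 = 77. total_sold = 73
  Event 11 (sale 23): sell min(23,77)=23. stock: 77 - 23 = 54. total_sold = 96
  Event 12 (restock 35): 54 + 35 = 89
  Event 13 (sale 24): sell min(24,89)=24. stock: 89 - 24 = 65. total_sold = 120
  Event 14 (sale 19): sell min(19,65)=19. stock: 65 - 19 = 46. total_sold = 139
Final: stock = 46, total_sold = 139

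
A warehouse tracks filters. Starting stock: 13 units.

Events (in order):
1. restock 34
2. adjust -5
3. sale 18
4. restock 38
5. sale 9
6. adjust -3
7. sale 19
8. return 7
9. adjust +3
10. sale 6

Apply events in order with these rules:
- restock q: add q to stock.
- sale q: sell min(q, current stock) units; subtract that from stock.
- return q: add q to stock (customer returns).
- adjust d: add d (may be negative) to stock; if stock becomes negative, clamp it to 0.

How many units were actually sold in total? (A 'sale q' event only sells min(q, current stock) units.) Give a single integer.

Processing events:
Start: stock = 13
  Event 1 (restock 34): 13 + 34 = 47
  Event 2 (adjust -5): 47 + -5 = 42
  Event 3 (sale 18): sell min(18,42)=18. stock: 42 - 18 = 24. total_sold = 18
  Event 4 (restock 38): 24 + 38 = 62
  Event 5 (sale 9): sell min(9,62)=9. stock: 62 - 9 = 53. total_sold = 27
  Event 6 (adjust -3): 53 + -3 = 50
  Event 7 (sale 19): sell min(19,50)=19. stock: 50 - 19 = 31. total_sold = 46
  Event 8 (return 7): 31 + 7 = 38
  Event 9 (adjust +3): 38 + 3 = 41
  Event 10 (sale 6): sell min(6,41)=6. stock: 41 - 6 = 35. total_sold = 52
Final: stock = 35, total_sold = 52

Answer: 52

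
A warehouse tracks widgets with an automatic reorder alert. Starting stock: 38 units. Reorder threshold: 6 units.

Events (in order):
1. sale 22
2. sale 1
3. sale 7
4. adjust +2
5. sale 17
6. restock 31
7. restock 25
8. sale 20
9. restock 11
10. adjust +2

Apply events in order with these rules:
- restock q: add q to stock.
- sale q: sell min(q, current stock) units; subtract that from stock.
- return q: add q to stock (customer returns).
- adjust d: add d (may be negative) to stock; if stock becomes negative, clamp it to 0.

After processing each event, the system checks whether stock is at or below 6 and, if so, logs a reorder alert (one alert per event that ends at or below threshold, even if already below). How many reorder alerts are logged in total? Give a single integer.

Processing events:
Start: stock = 38
  Event 1 (sale 22): sell min(22,38)=22. stock: 38 - 22 = 16. total_sold = 22
  Event 2 (sale 1): sell min(1,16)=1. stock: 16 - 1 = 15. total_sold = 23
  Event 3 (sale 7): sell min(7,15)=7. stock: 15 - 7 = 8. total_sold = 30
  Event 4 (adjust +2): 8 + 2 = 10
  Event 5 (sale 17): sell min(17,10)=10. stock: 10 - 10 = 0. total_sold = 40
  Event 6 (restock 31): 0 + 31 = 31
  Event 7 (restock 25): 31 + 25 = 56
  Event 8 (sale 20): sell min(20,56)=20. stock: 56 - 20 = 36. total_sold = 60
  Event 9 (restock 11): 36 + 11 = 47
  Event 10 (adjust +2): 47 + 2 = 49
Final: stock = 49, total_sold = 60

Checking against threshold 6:
  After event 1: stock=16 > 6
  After event 2: stock=15 > 6
  After event 3: stock=8 > 6
  After event 4: stock=10 > 6
  After event 5: stock=0 <= 6 -> ALERT
  After event 6: stock=31 > 6
  After event 7: stock=56 > 6
  After event 8: stock=36 > 6
  After event 9: stock=47 > 6
  After event 10: stock=49 > 6
Alert events: [5]. Count = 1

Answer: 1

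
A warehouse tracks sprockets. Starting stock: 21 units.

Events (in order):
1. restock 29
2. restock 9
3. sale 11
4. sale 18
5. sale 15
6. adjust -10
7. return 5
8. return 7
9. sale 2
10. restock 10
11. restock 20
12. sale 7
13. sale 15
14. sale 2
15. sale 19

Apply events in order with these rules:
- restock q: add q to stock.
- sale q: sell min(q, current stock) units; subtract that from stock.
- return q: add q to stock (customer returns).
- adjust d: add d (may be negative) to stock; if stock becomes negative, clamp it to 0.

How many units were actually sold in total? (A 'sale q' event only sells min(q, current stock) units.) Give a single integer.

Answer: 89

Derivation:
Processing events:
Start: stock = 21
  Event 1 (restock 29): 21 + 29 = 50
  Event 2 (restock 9): 50 + 9 = 59
  Event 3 (sale 11): sell min(11,59)=11. stock: 59 - 11 = 48. total_sold = 11
  Event 4 (sale 18): sell min(18,48)=18. stock: 48 - 18 = 30. total_sold = 29
  Event 5 (sale 15): sell min(15,30)=15. stock: 30 - 15 = 15. total_sold = 44
  Event 6 (adjust -10): 15 + -10 = 5
  Event 7 (return 5): 5 + 5 = 10
  Event 8 (return 7): 10 + 7 = 17
  Event 9 (sale 2): sell min(2,17)=2. stock: 17 - 2 = 15. total_sold = 46
  Event 10 (restock 10): 15 + 10 = 25
  Event 11 (restock 20): 25 + 20 = 45
  Event 12 (sale 7): sell min(7,45)=7. stock: 45 - 7 = 38. total_sold = 53
  Event 13 (sale 15): sell min(15,38)=15. stock: 38 - 15 = 23. total_sold = 68
  Event 14 (sale 2): sell min(2,23)=2. stock: 23 - 2 = 21. total_sold = 70
  Event 15 (sale 19): sell min(19,21)=19. stock: 21 - 19 = 2. total_sold = 89
Final: stock = 2, total_sold = 89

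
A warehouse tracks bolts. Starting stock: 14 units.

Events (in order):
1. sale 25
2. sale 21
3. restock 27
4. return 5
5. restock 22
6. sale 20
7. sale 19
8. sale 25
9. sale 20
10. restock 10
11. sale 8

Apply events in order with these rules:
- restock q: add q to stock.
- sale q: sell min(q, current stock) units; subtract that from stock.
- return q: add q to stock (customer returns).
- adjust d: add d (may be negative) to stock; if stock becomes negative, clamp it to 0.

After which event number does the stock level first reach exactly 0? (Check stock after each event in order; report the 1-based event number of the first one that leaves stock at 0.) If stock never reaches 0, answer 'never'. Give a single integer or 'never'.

Processing events:
Start: stock = 14
  Event 1 (sale 25): sell min(25,14)=14. stock: 14 - 14 = 0. total_sold = 14
  Event 2 (sale 21): sell min(21,0)=0. stock: 0 - 0 = 0. total_sold = 14
  Event 3 (restock 27): 0 + 27 = 27
  Event 4 (return 5): 27 + 5 = 32
  Event 5 (restock 22): 32 + 22 = 54
  Event 6 (sale 20): sell min(20,54)=20. stock: 54 - 20 = 34. total_sold = 34
  Event 7 (sale 19): sell min(19,34)=19. stock: 34 - 19 = 15. total_sold = 53
  Event 8 (sale 25): sell min(25,15)=15. stock: 15 - 15 = 0. total_sold = 68
  Event 9 (sale 20): sell min(20,0)=0. stock: 0 - 0 = 0. total_sold = 68
  Event 10 (restock 10): 0 + 10 = 10
  Event 11 (sale 8): sell min(8,10)=8. stock: 10 - 8 = 2. total_sold = 76
Final: stock = 2, total_sold = 76

First zero at event 1.

Answer: 1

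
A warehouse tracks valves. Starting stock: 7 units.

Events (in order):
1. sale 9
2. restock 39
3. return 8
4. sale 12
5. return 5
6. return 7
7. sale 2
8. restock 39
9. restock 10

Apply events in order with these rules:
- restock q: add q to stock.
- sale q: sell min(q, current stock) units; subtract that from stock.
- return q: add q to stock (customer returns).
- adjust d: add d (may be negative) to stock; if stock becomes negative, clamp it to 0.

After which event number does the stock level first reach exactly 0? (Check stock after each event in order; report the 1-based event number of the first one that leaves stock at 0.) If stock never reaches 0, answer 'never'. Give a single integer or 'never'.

Answer: 1

Derivation:
Processing events:
Start: stock = 7
  Event 1 (sale 9): sell min(9,7)=7. stock: 7 - 7 = 0. total_sold = 7
  Event 2 (restock 39): 0 + 39 = 39
  Event 3 (return 8): 39 + 8 = 47
  Event 4 (sale 12): sell min(12,47)=12. stock: 47 - 12 = 35. total_sold = 19
  Event 5 (return 5): 35 + 5 = 40
  Event 6 (return 7): 40 + 7 = 47
  Event 7 (sale 2): sell min(2,47)=2. stock: 47 - 2 = 45. total_sold = 21
  Event 8 (restock 39): 45 + 39 = 84
  Event 9 (restock 10): 84 + 10 = 94
Final: stock = 94, total_sold = 21

First zero at event 1.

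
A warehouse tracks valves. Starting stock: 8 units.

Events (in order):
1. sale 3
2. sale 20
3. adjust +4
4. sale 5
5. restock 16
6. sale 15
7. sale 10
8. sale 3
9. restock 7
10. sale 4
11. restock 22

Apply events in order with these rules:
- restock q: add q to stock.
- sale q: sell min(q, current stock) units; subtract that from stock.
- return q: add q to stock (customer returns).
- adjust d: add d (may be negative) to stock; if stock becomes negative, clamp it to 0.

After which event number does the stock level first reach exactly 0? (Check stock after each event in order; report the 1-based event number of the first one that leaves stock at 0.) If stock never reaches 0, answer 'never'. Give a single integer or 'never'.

Processing events:
Start: stock = 8
  Event 1 (sale 3): sell min(3,8)=3. stock: 8 - 3 = 5. total_sold = 3
  Event 2 (sale 20): sell min(20,5)=5. stock: 5 - 5 = 0. total_sold = 8
  Event 3 (adjust +4): 0 + 4 = 4
  Event 4 (sale 5): sell min(5,4)=4. stock: 4 - 4 = 0. total_sold = 12
  Event 5 (restock 16): 0 + 16 = 16
  Event 6 (sale 15): sell min(15,16)=15. stock: 16 - 15 = 1. total_sold = 27
  Event 7 (sale 10): sell min(10,1)=1. stock: 1 - 1 = 0. total_sold = 28
  Event 8 (sale 3): sell min(3,0)=0. stock: 0 - 0 = 0. total_sold = 28
  Event 9 (restock 7): 0 + 7 = 7
  Event 10 (sale 4): sell min(4,7)=4. stock: 7 - 4 = 3. total_sold = 32
  Event 11 (restock 22): 3 + 22 = 25
Final: stock = 25, total_sold = 32

First zero at event 2.

Answer: 2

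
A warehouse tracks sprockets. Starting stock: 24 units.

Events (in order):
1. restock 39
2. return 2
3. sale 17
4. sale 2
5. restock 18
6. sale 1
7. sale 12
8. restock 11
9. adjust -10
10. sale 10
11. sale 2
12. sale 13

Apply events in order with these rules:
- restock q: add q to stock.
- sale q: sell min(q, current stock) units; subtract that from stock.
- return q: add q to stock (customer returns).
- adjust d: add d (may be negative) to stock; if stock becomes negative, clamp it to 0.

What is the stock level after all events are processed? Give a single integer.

Processing events:
Start: stock = 24
  Event 1 (restock 39): 24 + 39 = 63
  Event 2 (return 2): 63 + 2 = 65
  Event 3 (sale 17): sell min(17,65)=17. stock: 65 - 17 = 48. total_sold = 17
  Event 4 (sale 2): sell min(2,48)=2. stock: 48 - 2 = 46. total_sold = 19
  Event 5 (restock 18): 46 + 18 = 64
  Event 6 (sale 1): sell min(1,64)=1. stock: 64 - 1 = 63. total_sold = 20
  Event 7 (sale 12): sell min(12,63)=12. stock: 63 - 12 = 51. total_sold = 32
  Event 8 (restock 11): 51 + 11 = 62
  Event 9 (adjust -10): 62 + -10 = 52
  Event 10 (sale 10): sell min(10,52)=10. stock: 52 - 10 = 42. total_sold = 42
  Event 11 (sale 2): sell min(2,42)=2. stock: 42 - 2 = 40. total_sold = 44
  Event 12 (sale 13): sell min(13,40)=13. stock: 40 - 13 = 27. total_sold = 57
Final: stock = 27, total_sold = 57

Answer: 27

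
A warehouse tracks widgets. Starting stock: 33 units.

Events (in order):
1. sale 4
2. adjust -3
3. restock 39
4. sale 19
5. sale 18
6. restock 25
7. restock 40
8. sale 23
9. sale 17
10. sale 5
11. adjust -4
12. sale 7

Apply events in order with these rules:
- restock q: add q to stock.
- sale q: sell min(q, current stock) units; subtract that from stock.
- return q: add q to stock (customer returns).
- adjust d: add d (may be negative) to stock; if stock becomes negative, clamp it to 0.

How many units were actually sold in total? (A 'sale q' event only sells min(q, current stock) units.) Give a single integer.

Processing events:
Start: stock = 33
  Event 1 (sale 4): sell min(4,33)=4. stock: 33 - 4 = 29. total_sold = 4
  Event 2 (adjust -3): 29 + -3 = 26
  Event 3 (restock 39): 26 + 39 = 65
  Event 4 (sale 19): sell min(19,65)=19. stock: 65 - 19 = 46. total_sold = 23
  Event 5 (sale 18): sell min(18,46)=18. stock: 46 - 18 = 28. total_sold = 41
  Event 6 (restock 25): 28 + 25 = 53
  Event 7 (restock 40): 53 + 40 = 93
  Event 8 (sale 23): sell min(23,93)=23. stock: 93 - 23 = 70. total_sold = 64
  Event 9 (sale 17): sell min(17,70)=17. stock: 70 - 17 = 53. total_sold = 81
  Event 10 (sale 5): sell min(5,53)=5. stock: 53 - 5 = 48. total_sold = 86
  Event 11 (adjust -4): 48 + -4 = 44
  Event 12 (sale 7): sell min(7,44)=7. stock: 44 - 7 = 37. total_sold = 93
Final: stock = 37, total_sold = 93

Answer: 93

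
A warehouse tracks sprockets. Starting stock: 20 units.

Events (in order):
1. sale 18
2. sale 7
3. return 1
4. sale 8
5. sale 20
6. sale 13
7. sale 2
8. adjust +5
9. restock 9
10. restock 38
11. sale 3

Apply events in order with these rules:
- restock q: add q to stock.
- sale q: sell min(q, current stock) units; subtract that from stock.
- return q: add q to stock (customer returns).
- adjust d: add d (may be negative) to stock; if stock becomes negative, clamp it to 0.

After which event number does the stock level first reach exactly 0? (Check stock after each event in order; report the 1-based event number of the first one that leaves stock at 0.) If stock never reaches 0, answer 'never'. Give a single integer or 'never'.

Answer: 2

Derivation:
Processing events:
Start: stock = 20
  Event 1 (sale 18): sell min(18,20)=18. stock: 20 - 18 = 2. total_sold = 18
  Event 2 (sale 7): sell min(7,2)=2. stock: 2 - 2 = 0. total_sold = 20
  Event 3 (return 1): 0 + 1 = 1
  Event 4 (sale 8): sell min(8,1)=1. stock: 1 - 1 = 0. total_sold = 21
  Event 5 (sale 20): sell min(20,0)=0. stock: 0 - 0 = 0. total_sold = 21
  Event 6 (sale 13): sell min(13,0)=0. stock: 0 - 0 = 0. total_sold = 21
  Event 7 (sale 2): sell min(2,0)=0. stock: 0 - 0 = 0. total_sold = 21
  Event 8 (adjust +5): 0 + 5 = 5
  Event 9 (restock 9): 5 + 9 = 14
  Event 10 (restock 38): 14 + 38 = 52
  Event 11 (sale 3): sell min(3,52)=3. stock: 52 - 3 = 49. total_sold = 24
Final: stock = 49, total_sold = 24

First zero at event 2.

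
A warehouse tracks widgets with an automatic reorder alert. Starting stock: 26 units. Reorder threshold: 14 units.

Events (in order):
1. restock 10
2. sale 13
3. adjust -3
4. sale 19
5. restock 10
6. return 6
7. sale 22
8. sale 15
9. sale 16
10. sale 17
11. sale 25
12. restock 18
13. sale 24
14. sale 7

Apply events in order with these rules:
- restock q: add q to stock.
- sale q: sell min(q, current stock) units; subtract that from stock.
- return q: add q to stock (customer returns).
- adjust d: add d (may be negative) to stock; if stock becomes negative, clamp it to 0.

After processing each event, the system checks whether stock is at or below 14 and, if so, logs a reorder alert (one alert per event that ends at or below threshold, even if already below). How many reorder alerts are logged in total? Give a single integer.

Answer: 9

Derivation:
Processing events:
Start: stock = 26
  Event 1 (restock 10): 26 + 10 = 36
  Event 2 (sale 13): sell min(13,36)=13. stock: 36 - 13 = 23. total_sold = 13
  Event 3 (adjust -3): 23 + -3 = 20
  Event 4 (sale 19): sell min(19,20)=19. stock: 20 - 19 = 1. total_sold = 32
  Event 5 (restock 10): 1 + 10 = 11
  Event 6 (return 6): 11 + 6 = 17
  Event 7 (sale 22): sell min(22,17)=17. stock: 17 - 17 = 0. total_sold = 49
  Event 8 (sale 15): sell min(15,0)=0. stock: 0 - 0 = 0. total_sold = 49
  Event 9 (sale 16): sell min(16,0)=0. stock: 0 - 0 = 0. total_sold = 49
  Event 10 (sale 17): sell min(17,0)=0. stock: 0 - 0 = 0. total_sold = 49
  Event 11 (sale 25): sell min(25,0)=0. stock: 0 - 0 = 0. total_sold = 49
  Event 12 (restock 18): 0 + 18 = 18
  Event 13 (sale 24): sell min(24,18)=18. stock: 18 - 18 = 0. total_sold = 67
  Event 14 (sale 7): sell min(7,0)=0. stock: 0 - 0 = 0. total_sold = 67
Final: stock = 0, total_sold = 67

Checking against threshold 14:
  After event 1: stock=36 > 14
  After event 2: stock=23 > 14
  After event 3: stock=20 > 14
  After event 4: stock=1 <= 14 -> ALERT
  After event 5: stock=11 <= 14 -> ALERT
  After event 6: stock=17 > 14
  After event 7: stock=0 <= 14 -> ALERT
  After event 8: stock=0 <= 14 -> ALERT
  After event 9: stock=0 <= 14 -> ALERT
  After event 10: stock=0 <= 14 -> ALERT
  After event 11: stock=0 <= 14 -> ALERT
  After event 12: stock=18 > 14
  After event 13: stock=0 <= 14 -> ALERT
  After event 14: stock=0 <= 14 -> ALERT
Alert events: [4, 5, 7, 8, 9, 10, 11, 13, 14]. Count = 9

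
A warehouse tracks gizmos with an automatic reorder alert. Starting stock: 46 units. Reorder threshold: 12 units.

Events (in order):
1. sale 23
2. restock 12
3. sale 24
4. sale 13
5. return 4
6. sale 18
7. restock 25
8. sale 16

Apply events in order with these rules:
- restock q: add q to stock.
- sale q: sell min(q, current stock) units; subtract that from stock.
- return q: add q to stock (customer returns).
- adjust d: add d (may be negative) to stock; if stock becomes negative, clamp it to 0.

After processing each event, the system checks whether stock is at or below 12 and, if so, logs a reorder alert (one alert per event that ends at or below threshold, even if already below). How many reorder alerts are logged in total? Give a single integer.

Answer: 5

Derivation:
Processing events:
Start: stock = 46
  Event 1 (sale 23): sell min(23,46)=23. stock: 46 - 23 = 23. total_sold = 23
  Event 2 (restock 12): 23 + 12 = 35
  Event 3 (sale 24): sell min(24,35)=24. stock: 35 - 24 = 11. total_sold = 47
  Event 4 (sale 13): sell min(13,11)=11. stock: 11 - 11 = 0. total_sold = 58
  Event 5 (return 4): 0 + 4 = 4
  Event 6 (sale 18): sell min(18,4)=4. stock: 4 - 4 = 0. total_sold = 62
  Event 7 (restock 25): 0 + 25 = 25
  Event 8 (sale 16): sell min(16,25)=16. stock: 25 - 16 = 9. total_sold = 78
Final: stock = 9, total_sold = 78

Checking against threshold 12:
  After event 1: stock=23 > 12
  After event 2: stock=35 > 12
  After event 3: stock=11 <= 12 -> ALERT
  After event 4: stock=0 <= 12 -> ALERT
  After event 5: stock=4 <= 12 -> ALERT
  After event 6: stock=0 <= 12 -> ALERT
  After event 7: stock=25 > 12
  After event 8: stock=9 <= 12 -> ALERT
Alert events: [3, 4, 5, 6, 8]. Count = 5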